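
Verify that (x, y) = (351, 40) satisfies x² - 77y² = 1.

Compute x² = 351² = 123201
Compute 77y² = 77·40² = 77·1600 = 123200
x² - 77y² = 123201 - 123200 = 1
Since this equals 1, (351, 40) is a solution.

Yes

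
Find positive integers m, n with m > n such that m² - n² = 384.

Factor: m² - n² = (m+n)(m-n) = 384.
We need two factors of 384 with the same parity.
Use m+n = 192 and m-n = 2 (product 192·2 = 384).
Adding: 2m = 194, so m = 97.
Subtracting: 2n = 190, so n = 95.
Check: 97² - 95² = 9409 - 9025 = 384 ✓

m = 97, n = 95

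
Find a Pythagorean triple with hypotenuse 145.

We need a² + b² = 145² = 21025.
Trying: 143² + 24² = 20449 + 576 = 21025 ✓

(143, 24, 145)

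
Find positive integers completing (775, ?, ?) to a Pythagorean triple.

We need the other leg and hypotenuse such that 775² + x² = c².
Take x = 168, c = 793: 775² + 168² = 600625 + 28224 = 628849 = 793² ✓
Triple: (775, 168, 793)

(775, 168, 793)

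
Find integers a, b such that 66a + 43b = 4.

Step 1: Check solvability.
gcd(66, 43) = 1
Since 1 divides 4, solutions exist.

Step 2: Apply extended Euclidean algorithm to find gcd.
We find integers such that 66*x0 + 43*y0 = 1

Step 3: Scale the particular solution.
Multiply by 4/1 = 4:
a = 60, b = -92

Step 4: Verify.
66*(60) + 43*(-92) = 4 = 4 ✓

a = 60, b = -92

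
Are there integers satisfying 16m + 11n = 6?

Step 1: Compute gcd(16, 11).
gcd(16, 11) = 1

Step 2: Check divisibility.
Does 1 divide 6? 6 = 1 x 6, so yes.

By the theorem on linear Diophantine equations, 16m + 11n = 6 has integer solutions if and only if gcd(16, 11) divides 6. Since 1 | 6, solutions exist.

Yes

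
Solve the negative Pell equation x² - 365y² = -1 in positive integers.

We need x² = 365y² - 1. Try successive y:
y = 1: x² = 365·1² - 1 = 364, not a perfect square
y = 2: x² = 365·2² - 1 = 1459, not a perfect square
y = 3: x² = 365·3² - 1 = 3284, not a perfect square
...
y = 181: x² = 365·181² - 1 = 11957764 = 3458² ✓
Check: 3458² - 365·181² = 11957764 - 11957765 = -1 ✓

x = 3458, y = 181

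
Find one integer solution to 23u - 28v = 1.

Step 1: Check solvability.
gcd(23, 28) = 1
Since 1 divides 1, solutions exist.

Step 2: Apply extended Euclidean algorithm to find gcd.
We find integers such that 23*x0 + 28*y0 = 1

Step 3: Scale the particular solution.
Multiply by 1/1 = 1:
u = 11, v = 9

Step 4: Verify.
23*(11) - 28*(9) = 1 = 1 ✓

u = 11, v = 9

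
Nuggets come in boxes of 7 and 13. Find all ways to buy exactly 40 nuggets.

We need non-negative integers (x, y) with 7x + 13y = 40.
For each x in 0..5, check if 40 - 7x is a non-negative multiple of 13.
x = 2: 13y = 26, y = 2 ✓

(2 boxes of 7, 2 boxes of 13)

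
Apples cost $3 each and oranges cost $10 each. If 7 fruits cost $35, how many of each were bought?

Let a = apples, o = oranges.
a + o = 7
3a + 10o = 35
Substitute o = 7 - a:
3a + 10(7 - a) = 35
(3 - 10)a = 35 - 70
-7a = -35
a = 5, o = 7 - 5 = 2

Apples: 5, Oranges: 2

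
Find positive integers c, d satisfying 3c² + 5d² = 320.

Try small values of c and check whether (320 - 3c²)/5 is a perfect square.
c = 10: 3·10² = 300, so 5d² = 320 - 300 = 20, giving d² = 4, d = 2.
Check: 3·10² + 5·2² = 300 + 20 = 320 ✓

c = 10, d = 2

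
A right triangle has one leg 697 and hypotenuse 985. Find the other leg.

b² = c² - a² = 970225 - 485809 = 484416
b = 696

696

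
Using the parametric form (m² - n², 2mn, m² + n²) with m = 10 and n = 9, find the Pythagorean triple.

a = m² - n² = 100 - 81 = 19
b = 2mn = 2·10·9 = 180
c = m² + n² = 100 + 81 = 181
Verify: 19² + 180² = 361 + 32400 = 32761 = 181² ✓

(19, 180, 181)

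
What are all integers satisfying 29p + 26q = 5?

Step 1: Compute gcd(29, 26) = 1.
Since 1 divides 5, solutions exist.

Step 2: Find a particular solution using extended Euclidean algorithm.
We get p₀ = 45, q₀ = -50.
Check: 29*45 + 26*-50 = 5 = 5 ✓

Step 3: Write the general solution.
p = 45 + (26/1)t = 45 + 26t
q = -50 - (29/1)t = -50 - 29t
for any integer t.

p = 45 + 26t, q = -50 - 29t for integer t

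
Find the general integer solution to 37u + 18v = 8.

Step 1: Compute gcd(37, 18) = 1.
Since 1 divides 8, solutions exist.

Step 2: Find a particular solution using extended Euclidean algorithm.
We get u₀ = 8, v₀ = -16.
Check: 37*8 + 18*-16 = 8 = 8 ✓

Step 3: Write the general solution.
u = 8 + (18/1)t = 8 + 18t
v = -16 - (37/1)t = -16 - 37t
for any integer t.

u = 8 + 18t, v = -16 - 37t for integer t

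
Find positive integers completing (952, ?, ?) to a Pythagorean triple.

We need the other leg and hypotenuse such that 952² + x² = c².
Take x = 495, c = 1073: 952² + 495² = 906304 + 245025 = 1151329 = 1073² ✓
Triple: (495, 952, 1073)

(495, 952, 1073)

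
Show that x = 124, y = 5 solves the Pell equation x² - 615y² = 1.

Compute x² = 124² = 15376
Compute 615y² = 615·5² = 615·25 = 15375
x² - 615y² = 15376 - 15375 = 1
Since this equals 1, (124, 5) is a solution.

Yes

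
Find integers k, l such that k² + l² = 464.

We need to find integers k, l > 0 such that k² + l² = 464.
Trying k = 8: l² = 464 - 8² = 464 - 64 = 400
l = 20
Check: 8² + 20² = 64 + 400 = 464 ✓

464 = 8² + 20²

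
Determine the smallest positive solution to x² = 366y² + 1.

We seek the smallest positive integers (x, y) with x² - 366y² = 1, i.e., x² = 366y² + 1.
Try successive y values:
y = 1: x² = 366·1² + 1 = 367, not a perfect square
y = 2: x² = 366·2² + 1 = 1465, not a perfect square
y = 3: x² = 366·3² + 1 = 3295, not a perfect square
... continuing the search (or via continued fractions) ...
y = 47458: x² = 366·47458² + 1 = 824327805625, x = 907925 ✓

Verify: 907925² - 366·47458² = 824327805625 - 824327805624 = 1 ✓

x = 907925, y = 47458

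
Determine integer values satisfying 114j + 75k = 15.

Step 1: Check solvability.
gcd(114, 75) = 3
Since 3 divides 15, solutions exist.

Step 2: Apply extended Euclidean algorithm to find gcd.
We find integers such that 114*x0 + 75*y0 = 3

Step 3: Scale the particular solution.
Multiply by 15/3 = 5:
j = 10, k = -15

Step 4: Verify.
114*(10) + 75*(-15) = 15 = 15 ✓

j = 10, k = -15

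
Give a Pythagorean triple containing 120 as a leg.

We need the other leg and hypotenuse such that 120² + x² = c².
Take x = 391, c = 409: 120² + 391² = 14400 + 152881 = 167281 = 409² ✓
Triple: (391, 120, 409)

(391, 120, 409)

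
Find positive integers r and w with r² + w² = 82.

We need to find integers r, w > 0 such that r² + w² = 82.
Trying r = 1: w² = 82 - 1² = 82 - 1 = 81
w = 9
Check: 1² + 9² = 1 + 81 = 82 ✓

82 = 1² + 9²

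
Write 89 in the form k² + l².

We need to find integers k, l > 0 such that k² + l² = 89.
Trying k = 5: l² = 89 - 5² = 89 - 25 = 64
l = 8
Check: 5² + 8² = 25 + 64 = 89 ✓

89 = 5² + 8²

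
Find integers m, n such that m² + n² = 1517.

We need to find integers m, n > 0 such that m² + n² = 1517.
Trying m = 19: n² = 1517 - 19² = 1517 - 361 = 1156
n = 34
Check: 19² + 34² = 361 + 1156 = 1517 ✓

1517 = 19² + 34²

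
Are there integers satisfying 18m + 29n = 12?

Step 1: Compute gcd(18, 29).
gcd(18, 29) = 1

Step 2: Check divisibility.
Does 1 divide 12? 12 = 1 x 12, so yes.

By the theorem on linear Diophantine equations, 18m + 29n = 12 has integer solutions if and only if gcd(18, 29) divides 12. Since 1 | 12, solutions exist.

Yes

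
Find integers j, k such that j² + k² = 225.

We need to find integers j, k > 0 such that j² + k² = 225.
Trying j = 9: k² = 225 - 9² = 225 - 81 = 144
k = 12
Check: 9² + 12² = 81 + 144 = 225 ✓

225 = 9² + 12²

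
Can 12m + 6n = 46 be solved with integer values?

Step 1: Compute gcd(12, 6).
gcd(12, 6) = 6

Step 2: Check divisibility.
Does 6 divide 46? 46 = 6 x 7 + 4, so no.

By the theorem on linear Diophantine equations, 12m + 6n = 46 has integer solutions if and only if gcd(12, 6) divides 46. Since 6 does not divide 46, no solutions exist.

No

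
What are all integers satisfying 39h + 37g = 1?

Step 1: Compute gcd(39, 37) = 1.
Since 1 divides 1, solutions exist.

Step 2: Find a particular solution using extended Euclidean algorithm.
We get h₀ = -18, g₀ = 19.
Check: 39*-18 + 37*19 = 1 = 1 ✓

Step 3: Write the general solution.
h = -18 + (37/1)t = -18 + 37t
g = 19 - (39/1)t = 19 - 39t
for any integer t.

h = -18 + 37t, g = 19 - 39t for integer t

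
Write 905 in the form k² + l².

We need to find integers k, l > 0 such that k² + l² = 905.
Trying k = 8: l² = 905 - 8² = 905 - 64 = 841
l = 29
Check: 8² + 29² = 64 + 841 = 905 ✓

905 = 8² + 29²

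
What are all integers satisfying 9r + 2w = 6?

Step 1: Compute gcd(9, 2) = 1.
Since 1 divides 6, solutions exist.

Step 2: Find a particular solution using extended Euclidean algorithm.
We get r₀ = 6, w₀ = -24.
Check: 9*6 + 2*-24 = 6 = 6 ✓

Step 3: Write the general solution.
r = 6 + (2/1)t = 6 + 2t
w = -24 - (9/1)t = -24 - 9t
for any integer t.

r = 6 + 2t, w = -24 - 9t for integer t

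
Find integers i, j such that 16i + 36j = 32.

Step 1: Check solvability.
gcd(16, 36) = 4
Since 4 divides 32, solutions exist.

Step 2: Apply extended Euclidean algorithm to find gcd.
We find integers such that 16*x0 + 36*y0 = 4

Step 3: Scale the particular solution.
Multiply by 32/4 = 8:
i = -16, j = 8

Step 4: Verify.
16*(-16) + 36*(8) = 32 = 32 ✓

i = -16, j = 8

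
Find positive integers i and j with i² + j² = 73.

We need to find integers i, j > 0 such that i² + j² = 73.
Trying i = 3: j² = 73 - 3² = 73 - 9 = 64
j = 8
Check: 3² + 8² = 9 + 64 = 73 ✓

73 = 3² + 8²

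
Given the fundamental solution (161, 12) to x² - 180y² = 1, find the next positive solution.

Solutions to x² - Dy² = 1 are generated by powers of (x₀ + y₀√D).
The next solution satisfies x₁ + y₁√180 = (x₀ + y₀√180)², giving:
x₁ = x₀² + 180y₀² = 161² + 180·12² = 25921 + 25920 = 51841
y₁ = 2x₀y₀ = 2·161·12 = 3864

Verify: 51841² - 180·3864² = 2687489281 - 2687489280 = 1 ✓

x = 51841, y = 3864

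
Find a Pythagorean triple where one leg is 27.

We need the other leg and hypotenuse such that 27² + x² = c².
Take x = 364, c = 365: 27² + 364² = 729 + 132496 = 133225 = 365² ✓
Triple: (27, 364, 365)

(27, 364, 365)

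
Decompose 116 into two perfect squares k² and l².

We need to find integers k, l > 0 such that k² + l² = 116.
Trying k = 4: l² = 116 - 4² = 116 - 16 = 100
l = 10
Check: 4² + 10² = 16 + 100 = 116 ✓

116 = 4² + 10²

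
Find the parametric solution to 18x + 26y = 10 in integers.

Step 1: Compute gcd(18, 26) = 2.
Since 2 divides 10, solutions exist.

Step 2: Find a particular solution using extended Euclidean algorithm.
We get x₀ = 15, y₀ = -10.
Check: 18*15 + 26*-10 = 10 = 10 ✓

Step 3: Write the general solution.
x = 15 + (26/2)t = 15 + 13t
y = -10 - (18/2)t = -10 - 9t
for any integer t.

x = 15 + 13t, y = -10 - 9t for integer t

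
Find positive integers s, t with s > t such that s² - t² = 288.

Factor: s² - t² = (s+t)(s-t) = 288.
We need two factors of 288 with the same parity.
Use s+t = 144 and s-t = 2 (product 144·2 = 288).
Adding: 2s = 146, so s = 73.
Subtracting: 2t = 142, so t = 71.
Check: 73² - 71² = 5329 - 5041 = 288 ✓

s = 73, t = 71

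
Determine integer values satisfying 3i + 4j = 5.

Step 1: Check solvability.
gcd(3, 4) = 1
Since 1 divides 5, solutions exist.

Step 2: Apply extended Euclidean algorithm to find gcd.
We find integers such that 3*x0 + 4*y0 = 1

Step 3: Scale the particular solution.
Multiply by 5/1 = 5:
i = -5, j = 5

Step 4: Verify.
3*(-5) + 4*(5) = 5 = 5 ✓

i = -5, j = 5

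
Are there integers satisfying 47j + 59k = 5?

Step 1: Compute gcd(47, 59).
gcd(47, 59) = 1

Step 2: Check divisibility.
Does 1 divide 5? 5 = 1 x 5, so yes.

By the theorem on linear Diophantine equations, 47j + 59k = 5 has integer solutions if and only if gcd(47, 59) divides 5. Since 1 | 5, solutions exist.

Yes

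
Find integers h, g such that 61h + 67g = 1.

Step 1: Check solvability.
gcd(61, 67) = 1
Since 1 divides 1, solutions exist.

Step 2: Apply extended Euclidean algorithm to find gcd.
We find integers such that 61*x0 + 67*y0 = 1

Step 3: Scale the particular solution.
Multiply by 1/1 = 1:
h = 11, g = -10

Step 4: Verify.
61*(11) + 67*(-10) = 1 = 1 ✓

h = 11, g = -10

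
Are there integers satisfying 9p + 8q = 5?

Step 1: Compute gcd(9, 8).
gcd(9, 8) = 1

Step 2: Check divisibility.
Does 1 divide 5? 5 = 1 x 5, so yes.

By the theorem on linear Diophantine equations, 9p + 8q = 5 has integer solutions if and only if gcd(9, 8) divides 5. Since 1 | 5, solutions exist.

Yes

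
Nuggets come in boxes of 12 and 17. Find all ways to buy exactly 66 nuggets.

We need non-negative integers (x, y) with 12x + 17y = 66.
For each x in 0..5, check if 66 - 12x is a non-negative multiple of 17.
No x yields an integer y ≥ 0.

No solution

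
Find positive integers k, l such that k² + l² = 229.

Search for k with 229 - k² a perfect square.
k = 2: 229 - 2² = 229 - 4 = 225 = 15² ✓
So k = 2, l = 15.

k = 2, l = 15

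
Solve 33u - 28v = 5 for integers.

Step 1: Check solvability.
gcd(33, 28) = 1
Since 1 divides 5, solutions exist.

Step 2: Apply extended Euclidean algorithm to find gcd.
We find integers such that 33*x0 + 28*y0 = 1

Step 3: Scale the particular solution.
Multiply by 5/1 = 5:
u = -55, v = -65

Step 4: Verify.
33*(-55) - 28*(-65) = 5 = 5 ✓

u = -55, v = -65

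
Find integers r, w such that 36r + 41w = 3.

Step 1: Check solvability.
gcd(36, 41) = 1
Since 1 divides 3, solutions exist.

Step 2: Apply extended Euclidean algorithm to find gcd.
We find integers such that 36*x0 + 41*y0 = 1

Step 3: Scale the particular solution.
Multiply by 3/1 = 3:
r = 24, w = -21

Step 4: Verify.
36*(24) + 41*(-21) = 3 = 3 ✓

r = 24, w = -21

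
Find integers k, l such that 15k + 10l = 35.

Step 1: Check solvability.
gcd(15, 10) = 5
Since 5 divides 35, solutions exist.

Step 2: Apply extended Euclidean algorithm to find gcd.
We find integers such that 15*x0 + 10*y0 = 5

Step 3: Scale the particular solution.
Multiply by 35/5 = 7:
k = 7, l = -7

Step 4: Verify.
15*(7) + 10*(-7) = 35 = 35 ✓

k = 7, l = -7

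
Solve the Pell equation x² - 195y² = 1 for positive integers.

We seek the smallest positive integers (x, y) with x² - 195y² = 1, i.e., x² = 195y² + 1.
Try successive y values:
y = 1: x² = 195·1² + 1 = 196, x = 14 ✓

Verify: 14² - 195·1² = 196 - 195 = 1 ✓

x = 14, y = 1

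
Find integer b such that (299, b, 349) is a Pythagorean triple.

b² = c² - a² = 349² - 299² = 121801 - 89401 = 32400
b = sqrt(32400) = 180

180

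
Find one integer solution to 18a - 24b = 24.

Step 1: Check solvability.
gcd(18, 24) = 6
Since 6 divides 24, solutions exist.

Step 2: Apply extended Euclidean algorithm to find gcd.
We find integers such that 18*x0 + 24*y0 = 6

Step 3: Scale the particular solution.
Multiply by 24/6 = 4:
a = -4, b = -4

Step 4: Verify.
18*(-4) - 24*(-4) = 24 = 24 ✓

a = -4, b = -4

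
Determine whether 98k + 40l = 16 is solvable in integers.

Step 1: Compute gcd(98, 40).
gcd(98, 40) = 2

Step 2: Check divisibility.
Does 2 divide 16? 16 = 2 x 8, so yes.

By the theorem on linear Diophantine equations, 98k + 40l = 16 has integer solutions if and only if gcd(98, 40) divides 16. Since 2 | 16, solutions exist.

Yes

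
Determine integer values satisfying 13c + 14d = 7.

Step 1: Check solvability.
gcd(13, 14) = 1
Since 1 divides 7, solutions exist.

Step 2: Apply extended Euclidean algorithm to find gcd.
We find integers such that 13*x0 + 14*y0 = 1

Step 3: Scale the particular solution.
Multiply by 7/1 = 7:
c = -7, d = 7

Step 4: Verify.
13*(-7) + 14*(7) = 7 = 7 ✓

c = -7, d = 7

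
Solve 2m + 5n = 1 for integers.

Step 1: Check solvability.
gcd(2, 5) = 1
Since 1 divides 1, solutions exist.

Step 2: Apply extended Euclidean algorithm to find gcd.
We find integers such that 2*x0 + 5*y0 = 1

Step 3: Scale the particular solution.
Multiply by 1/1 = 1:
m = -2, n = 1

Step 4: Verify.
2*(-2) + 5*(1) = 1 = 1 ✓

m = -2, n = 1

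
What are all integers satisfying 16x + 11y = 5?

Step 1: Compute gcd(16, 11) = 1.
Since 1 divides 5, solutions exist.

Step 2: Find a particular solution using extended Euclidean algorithm.
We get x₀ = -10, y₀ = 15.
Check: 16*-10 + 11*15 = 5 = 5 ✓

Step 3: Write the general solution.
x = -10 + (11/1)t = -10 + 11t
y = 15 - (16/1)t = 15 - 16t
for any integer t.

x = -10 + 11t, y = 15 - 16t for integer t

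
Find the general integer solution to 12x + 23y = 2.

Step 1: Compute gcd(12, 23) = 1.
Since 1 divides 2, solutions exist.

Step 2: Find a particular solution using extended Euclidean algorithm.
We get x₀ = 4, y₀ = -2.
Check: 12*4 + 23*-2 = 2 = 2 ✓

Step 3: Write the general solution.
x = 4 + (23/1)t = 4 + 23t
y = -2 - (12/1)t = -2 - 12t
for any integer t.

x = 4 + 23t, y = -2 - 12t for integer t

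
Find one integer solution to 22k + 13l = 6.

Step 1: Check solvability.
gcd(22, 13) = 1
Since 1 divides 6, solutions exist.

Step 2: Apply extended Euclidean algorithm to find gcd.
We find integers such that 22*x0 + 13*y0 = 1

Step 3: Scale the particular solution.
Multiply by 6/1 = 6:
k = 18, l = -30

Step 4: Verify.
22*(18) + 13*(-30) = 6 = 6 ✓

k = 18, l = -30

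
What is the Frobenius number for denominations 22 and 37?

For two coprime denominations a and b, the Frobenius number (largest value not representable as a non-negative combination) is ab - a - b.
Here gcd(22, 37) = 1, so they are coprime.
F(22, 37) = 22·37 - 22 - 37 = 814 - 59 = 755

755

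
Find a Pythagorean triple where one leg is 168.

We need the other leg and hypotenuse such that 168² + x² = c².
Take x = 775, c = 793: 168² + 775² = 28224 + 600625 = 628849 = 793² ✓
Triple: (775, 168, 793)

(775, 168, 793)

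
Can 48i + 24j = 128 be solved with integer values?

Step 1: Compute gcd(48, 24).
gcd(48, 24) = 24

Step 2: Check divisibility.
Does 24 divide 128? 128 = 24 x 5 + 8, so no.

By the theorem on linear Diophantine equations, 48i + 24j = 128 has integer solutions if and only if gcd(48, 24) divides 128. Since 24 does not divide 128, no solutions exist.

No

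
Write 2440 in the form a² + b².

We need to find integers a, b > 0 such that a² + b² = 2440.
Trying a = 18: b² = 2440 - 18² = 2440 - 324 = 2116
b = 46
Check: 18² + 46² = 324 + 2116 = 2440 ✓

2440 = 18² + 46²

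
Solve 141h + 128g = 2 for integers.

Step 1: Check solvability.
gcd(141, 128) = 1
Since 1 divides 2, solutions exist.

Step 2: Apply extended Euclidean algorithm to find gcd.
We find integers such that 141*x0 + 128*y0 = 1

Step 3: Scale the particular solution.
Multiply by 2/1 = 2:
h = -118, g = 130

Step 4: Verify.
141*(-118) + 128*(130) = 2 = 2 ✓

h = -118, g = 130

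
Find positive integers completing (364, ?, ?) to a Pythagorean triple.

We need the other leg and hypotenuse such that 364² + x² = c².
Take x = 27, c = 365: 364² + 27² = 132496 + 729 = 133225 = 365² ✓
Triple: (27, 364, 365)

(27, 364, 365)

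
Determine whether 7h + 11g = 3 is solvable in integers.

Step 1: Compute gcd(7, 11).
gcd(7, 11) = 1

Step 2: Check divisibility.
Does 1 divide 3? 3 = 1 x 3, so yes.

By the theorem on linear Diophantine equations, 7h + 11g = 3 has integer solutions if and only if gcd(7, 11) divides 3. Since 1 | 3, solutions exist.

Yes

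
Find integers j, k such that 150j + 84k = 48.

Step 1: Check solvability.
gcd(150, 84) = 6
Since 6 divides 48, solutions exist.

Step 2: Apply extended Euclidean algorithm to find gcd.
We find integers such that 150*x0 + 84*y0 = 6

Step 3: Scale the particular solution.
Multiply by 48/6 = 8:
j = -40, k = 72

Step 4: Verify.
150*(-40) + 84*(72) = 48 = 48 ✓

j = -40, k = 72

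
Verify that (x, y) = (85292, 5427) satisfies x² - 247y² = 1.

Compute x² = 85292² = 7274725264
Compute 247y² = 247·5427² = 247·29452329 = 7274725263
x² - 247y² = 7274725264 - 7274725263 = 1
Since this equals 1, (85292, 5427) is a solution.

Yes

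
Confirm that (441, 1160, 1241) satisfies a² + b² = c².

Compute a² + b² = 441² + 1160² = 194481 + 1345600 = 1540081
Compute c² = 1241² = 1540081
Since 1540081 = 1540081, confirmed.

Yes, it is a Pythagorean triple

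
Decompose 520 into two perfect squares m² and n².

We need to find integers m, n > 0 such that m² + n² = 520.
Trying m = 6: n² = 520 - 6² = 520 - 36 = 484
n = 22
Check: 6² + 22² = 36 + 484 = 520 ✓

520 = 6² + 22²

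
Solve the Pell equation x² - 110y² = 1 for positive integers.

We seek the smallest positive integers (x, y) with x² - 110y² = 1, i.e., x² = 110y² + 1.
Try successive y values:
y = 1: x² = 110·1² + 1 = 111, not a perfect square
y = 2: x² = 110·2² + 1 = 441, x = 21 ✓

Verify: 21² - 110·2² = 441 - 440 = 1 ✓

x = 21, y = 2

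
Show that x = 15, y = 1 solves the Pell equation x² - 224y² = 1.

Compute x² = 15² = 225
Compute 224y² = 224·1² = 224·1 = 224
x² - 224y² = 225 - 224 = 1
Since this equals 1, (15, 1) is a solution.

Yes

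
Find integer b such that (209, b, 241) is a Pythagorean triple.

b² = c² - a² = 241² - 209² = 58081 - 43681 = 14400
b = sqrt(14400) = 120

120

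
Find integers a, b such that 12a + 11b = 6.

Step 1: Check solvability.
gcd(12, 11) = 1
Since 1 divides 6, solutions exist.

Step 2: Apply extended Euclidean algorithm to find gcd.
We find integers such that 12*x0 + 11*y0 = 1

Step 3: Scale the particular solution.
Multiply by 6/1 = 6:
a = 6, b = -6

Step 4: Verify.
12*(6) + 11*(-6) = 6 = 6 ✓

a = 6, b = -6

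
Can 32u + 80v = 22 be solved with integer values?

Step 1: Compute gcd(32, 80).
gcd(32, 80) = 16

Step 2: Check divisibility.
Does 16 divide 22? 22 = 16 x 1 + 6, so no.

By the theorem on linear Diophantine equations, 32u + 80v = 22 has integer solutions if and only if gcd(32, 80) divides 22. Since 16 does not divide 22, no solutions exist.

No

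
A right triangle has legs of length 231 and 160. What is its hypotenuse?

c² = a² + b² = 231² + 160² = 53361 + 25600 = 78961
c = 281

281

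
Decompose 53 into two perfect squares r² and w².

We need to find integers r, w > 0 such that r² + w² = 53.
Trying r = 2: w² = 53 - 2² = 53 - 4 = 49
w = 7
Check: 2² + 7² = 4 + 49 = 53 ✓

53 = 2² + 7²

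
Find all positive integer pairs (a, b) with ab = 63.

The positive divisors of 63 are: 1, 3, 7, 9, 21, 63.
Each divisor d gives the pair (d, 63/d):
(1, 63), (3, 21), (7, 9), (9, 7), (21, 3), (63, 1)

(1, 63), (3, 21), (7, 9), (9, 7), (21, 3), (63, 1)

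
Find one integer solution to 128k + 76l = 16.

Step 1: Check solvability.
gcd(128, 76) = 4
Since 4 divides 16, solutions exist.

Step 2: Apply extended Euclidean algorithm to find gcd.
We find integers such that 128*x0 + 76*y0 = 4

Step 3: Scale the particular solution.
Multiply by 16/4 = 4:
k = 12, l = -20

Step 4: Verify.
128*(12) + 76*(-20) = 16 = 16 ✓

k = 12, l = -20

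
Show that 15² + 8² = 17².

Compute a² + b²:
15² + 8² = 225 + 64 = 289
Compute c²:
17² = 289
Since 289 = 289, it is a Pythagorean triple.

Yes, it is a Pythagorean triple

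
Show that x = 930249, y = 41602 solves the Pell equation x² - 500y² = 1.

Compute x² = 930249² = 865363202001
Compute 500y² = 500·41602² = 500·1730726404 = 865363202000
x² - 500y² = 865363202001 - 865363202000 = 1
Since this equals 1, (930249, 41602) is a solution.

Yes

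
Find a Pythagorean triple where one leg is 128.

We need the other leg and hypotenuse such that 128² + x² = c².
Take x = 1020, c = 1028: 128² + 1020² = 16384 + 1040400 = 1056784 = 1028² ✓
Triple: (1020, 128, 1028)

(1020, 128, 1028)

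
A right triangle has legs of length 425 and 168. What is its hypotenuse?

c² = a² + b² = 425² + 168² = 180625 + 28224 = 208849
c = 457

457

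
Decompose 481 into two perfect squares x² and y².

We need to find integers x, y > 0 such that x² + y² = 481.
Trying x = 9: y² = 481 - 9² = 481 - 81 = 400
y = 20
Check: 9² + 20² = 81 + 400 = 481 ✓

481 = 9² + 20²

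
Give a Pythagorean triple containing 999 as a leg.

We need the other leg and hypotenuse such that 999² + x² = c².
Take x = 1932, c = 2175: 999² + 1932² = 998001 + 3732624 = 4730625 = 2175² ✓
Triple: (999, 1932, 2175)

(999, 1932, 2175)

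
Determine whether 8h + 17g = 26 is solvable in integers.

Step 1: Compute gcd(8, 17).
gcd(8, 17) = 1

Step 2: Check divisibility.
Does 1 divide 26? 26 = 1 x 26, so yes.

By the theorem on linear Diophantine equations, 8h + 17g = 26 has integer solutions if and only if gcd(8, 17) divides 26. Since 1 | 26, solutions exist.

Yes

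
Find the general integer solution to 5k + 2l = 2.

Step 1: Compute gcd(5, 2) = 1.
Since 1 divides 2, solutions exist.

Step 2: Find a particular solution using extended Euclidean algorithm.
We get k₀ = 2, l₀ = -4.
Check: 5*2 + 2*-4 = 2 = 2 ✓

Step 3: Write the general solution.
k = 2 + (2/1)t = 2 + 2t
l = -4 - (5/1)t = -4 - 5t
for any integer t.

k = 2 + 2t, l = -4 - 5t for integer t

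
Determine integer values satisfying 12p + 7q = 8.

Step 1: Check solvability.
gcd(12, 7) = 1
Since 1 divides 8, solutions exist.

Step 2: Apply extended Euclidean algorithm to find gcd.
We find integers such that 12*x0 + 7*y0 = 1

Step 3: Scale the particular solution.
Multiply by 8/1 = 8:
p = 24, q = -40

Step 4: Verify.
12*(24) + 7*(-40) = 8 = 8 ✓

p = 24, q = -40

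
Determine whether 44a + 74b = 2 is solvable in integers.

Step 1: Compute gcd(44, 74).
gcd(44, 74) = 2

Step 2: Check divisibility.
Does 2 divide 2? 2 = 2 x 1, so yes.

By the theorem on linear Diophantine equations, 44a + 74b = 2 has integer solutions if and only if gcd(44, 74) divides 2. Since 2 | 2, solutions exist.

Yes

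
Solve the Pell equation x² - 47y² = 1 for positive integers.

We seek the smallest positive integers (x, y) with x² - 47y² = 1, i.e., x² = 47y² + 1.
Try successive y values:
y = 1: x² = 47·1² + 1 = 48, not a perfect square
y = 2: x² = 47·2² + 1 = 189, not a perfect square
y = 3: x² = 47·3² + 1 = 424, not a perfect square
... continuing the search (or via continued fractions) ...
y = 7: x² = 47·7² + 1 = 2304, x = 48 ✓

Verify: 48² - 47·7² = 2304 - 2303 = 1 ✓

x = 48, y = 7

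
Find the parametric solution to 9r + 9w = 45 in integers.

Step 1: Compute gcd(9, 9) = 9.
Since 9 divides 45, solutions exist.

Step 2: Find a particular solution using extended Euclidean algorithm.
We get r₀ = 0, w₀ = 5.
Check: 9*0 + 9*5 = 45 = 45 ✓

Step 3: Write the general solution.
r = 0 + (9/9)t = 0 + 1t
w = 5 - (9/9)t = 5 - 1t
for any integer t.

r = 0 + 1t, w = 5 - 1t for integer t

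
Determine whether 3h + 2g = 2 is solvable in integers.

Step 1: Compute gcd(3, 2).
gcd(3, 2) = 1

Step 2: Check divisibility.
Does 1 divide 2? 2 = 1 x 2, so yes.

By the theorem on linear Diophantine equations, 3h + 2g = 2 has integer solutions if and only if gcd(3, 2) divides 2. Since 1 | 2, solutions exist.

Yes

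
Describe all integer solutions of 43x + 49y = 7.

Step 1: Compute gcd(43, 49) = 1.
Since 1 divides 7, solutions exist.

Step 2: Find a particular solution using extended Euclidean algorithm.
We get x₀ = 56, y₀ = -49.
Check: 43*56 + 49*-49 = 7 = 7 ✓

Step 3: Write the general solution.
x = 56 + (49/1)t = 56 + 49t
y = -49 - (43/1)t = -49 - 43t
for any integer t.

x = 56 + 49t, y = -49 - 43t for integer t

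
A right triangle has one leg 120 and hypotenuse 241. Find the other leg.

a² = c² - b² = 58081 - 14400 = 43681
a = 209

209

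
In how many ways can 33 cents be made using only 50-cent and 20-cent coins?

We need non-negative integers (x, y) with 50x + 20y = 33.
For each x from 0 to 0, check if (33 - 50x) is a non-negative multiple of 20.
Solutions (x, y): none
Count: 0

0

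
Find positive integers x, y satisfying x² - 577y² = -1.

We need x² = 577y² - 1. Try successive y:
y = 1: x² = 577·1² - 1 = 576 = 24² ✓
Check: 24² - 577·1² = 576 - 577 = -1 ✓

x = 24, y = 1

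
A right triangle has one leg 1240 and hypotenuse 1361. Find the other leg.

a² = c² - b² = 1852321 - 1537600 = 314721
a = 561

561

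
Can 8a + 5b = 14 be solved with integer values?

Step 1: Compute gcd(8, 5).
gcd(8, 5) = 1

Step 2: Check divisibility.
Does 1 divide 14? 14 = 1 x 14, so yes.

By the theorem on linear Diophantine equations, 8a + 5b = 14 has integer solutions if and only if gcd(8, 5) divides 14. Since 1 | 14, solutions exist.

Yes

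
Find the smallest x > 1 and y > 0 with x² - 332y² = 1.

We seek the smallest positive integers (x, y) with x² - 332y² = 1, i.e., x² = 332y² + 1.
Try successive y values:
y = 1: x² = 332·1² + 1 = 333, not a perfect square
y = 2: x² = 332·2² + 1 = 1329, not a perfect square
y = 3: x² = 332·3² + 1 = 2989, not a perfect square
... continuing the search (or via continued fractions) ...
y = 738: x² = 332·738² + 1 = 180821809, x = 13447 ✓

Verify: 13447² - 332·738² = 180821809 - 180821808 = 1 ✓

x = 13447, y = 738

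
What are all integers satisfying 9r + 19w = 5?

Step 1: Compute gcd(9, 19) = 1.
Since 1 divides 5, solutions exist.

Step 2: Find a particular solution using extended Euclidean algorithm.
We get r₀ = -10, w₀ = 5.
Check: 9*-10 + 19*5 = 5 = 5 ✓

Step 3: Write the general solution.
r = -10 + (19/1)t = -10 + 19t
w = 5 - (9/1)t = 5 - 9t
for any integer t.

r = -10 + 19t, w = 5 - 9t for integer t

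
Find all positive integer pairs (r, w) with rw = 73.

The positive divisors of 73 are: 1, 73.
Each divisor d gives the pair (d, 73/d):
(1, 73), (73, 1)

(1, 73), (73, 1)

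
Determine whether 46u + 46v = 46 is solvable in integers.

Step 1: Compute gcd(46, 46).
gcd(46, 46) = 46

Step 2: Check divisibility.
Does 46 divide 46? 46 = 46 x 1, so yes.

By the theorem on linear Diophantine equations, 46u + 46v = 46 has integer solutions if and only if gcd(46, 46) divides 46. Since 46 | 46, solutions exist.

Yes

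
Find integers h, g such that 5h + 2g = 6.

Step 1: Check solvability.
gcd(5, 2) = 1
Since 1 divides 6, solutions exist.

Step 2: Apply extended Euclidean algorithm to find gcd.
We find integers such that 5*x0 + 2*y0 = 1

Step 3: Scale the particular solution.
Multiply by 6/1 = 6:
h = 6, g = -12

Step 4: Verify.
5*(6) + 2*(-12) = 6 = 6 ✓

h = 6, g = -12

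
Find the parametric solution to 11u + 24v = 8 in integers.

Step 1: Compute gcd(11, 24) = 1.
Since 1 divides 8, solutions exist.

Step 2: Find a particular solution using extended Euclidean algorithm.
We get u₀ = 88, v₀ = -40.
Check: 11*88 + 24*-40 = 8 = 8 ✓

Step 3: Write the general solution.
u = 88 + (24/1)t = 88 + 24t
v = -40 - (11/1)t = -40 - 11t
for any integer t.

u = 88 + 24t, v = -40 - 11t for integer t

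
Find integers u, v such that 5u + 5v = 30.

Step 1: Check solvability.
gcd(5, 5) = 5
Since 5 divides 30, solutions exist.

Step 2: Apply extended Euclidean algorithm to find gcd.
We find integers such that 5*x0 + 5*y0 = 5

Step 3: Scale the particular solution.
Multiply by 30/5 = 6:
u = 0, v = 6

Step 4: Verify.
5*(0) + 5*(6) = 30 = 30 ✓

u = 0, v = 6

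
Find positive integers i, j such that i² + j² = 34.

Search for i with 34 - i² a perfect square.
i = 3: 34 - 3² = 34 - 9 = 25 = 5² ✓
So i = 3, j = 5.

i = 3, j = 5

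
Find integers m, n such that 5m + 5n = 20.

Step 1: Check solvability.
gcd(5, 5) = 5
Since 5 divides 20, solutions exist.

Step 2: Apply extended Euclidean algorithm to find gcd.
We find integers such that 5*x0 + 5*y0 = 5

Step 3: Scale the particular solution.
Multiply by 20/5 = 4:
m = 0, n = 4

Step 4: Verify.
5*(0) + 5*(4) = 20 = 20 ✓

m = 0, n = 4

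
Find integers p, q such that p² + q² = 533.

We need to find integers p, q > 0 such that p² + q² = 533.
Trying p = 2: q² = 533 - 2² = 533 - 4 = 529
q = 23
Check: 2² + 23² = 4 + 529 = 533 ✓

533 = 2² + 23²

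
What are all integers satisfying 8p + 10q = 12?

Step 1: Compute gcd(8, 10) = 2.
Since 2 divides 12, solutions exist.

Step 2: Find a particular solution using extended Euclidean algorithm.
We get p₀ = -6, q₀ = 6.
Check: 8*-6 + 10*6 = 12 = 12 ✓

Step 3: Write the general solution.
p = -6 + (10/2)t = -6 + 5t
q = 6 - (8/2)t = 6 - 4t
for any integer t.

p = -6 + 5t, q = 6 - 4t for integer t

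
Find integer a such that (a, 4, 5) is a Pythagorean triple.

a² = c² - b² = 5² - 4² = 25 - 16 = 9
a = sqrt(9) = 3

3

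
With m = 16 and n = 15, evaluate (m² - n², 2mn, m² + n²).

a = m² - n² = 256 - 225 = 31
b = 2mn = 2·16·15 = 480
c = m² + n² = 256 + 225 = 481
Verify: 31² + 480² = 961 + 230400 = 231361 = 481² ✓

(31, 480, 481)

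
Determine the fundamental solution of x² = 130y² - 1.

We need x² = 130y² - 1. Try successive y:
y = 1: x² = 130·1² - 1 = 129, not a perfect square
y = 2: x² = 130·2² - 1 = 519, not a perfect square
y = 3: x² = 130·3² - 1 = 1169, not a perfect square
...
y = 5: x² = 130·5² - 1 = 3249 = 57² ✓
Check: 57² - 130·5² = 3249 - 3250 = -1 ✓

x = 57, y = 5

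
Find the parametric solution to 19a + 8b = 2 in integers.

Step 1: Compute gcd(19, 8) = 1.
Since 1 divides 2, solutions exist.

Step 2: Find a particular solution using extended Euclidean algorithm.
We get a₀ = 6, b₀ = -14.
Check: 19*6 + 8*-14 = 2 = 2 ✓

Step 3: Write the general solution.
a = 6 + (8/1)t = 6 + 8t
b = -14 - (19/1)t = -14 - 19t
for any integer t.

a = 6 + 8t, b = -14 - 19t for integer t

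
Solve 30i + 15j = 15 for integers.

Step 1: Check solvability.
gcd(30, 15) = 15
Since 15 divides 15, solutions exist.

Step 2: Apply extended Euclidean algorithm to find gcd.
We find integers such that 30*x0 + 15*y0 = 15

Step 3: Scale the particular solution.
Multiply by 15/15 = 1:
i = 0, j = 1

Step 4: Verify.
30*(0) + 15*(1) = 15 = 15 ✓

i = 0, j = 1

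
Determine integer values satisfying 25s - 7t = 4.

Step 1: Check solvability.
gcd(25, 7) = 1
Since 1 divides 4, solutions exist.

Step 2: Apply extended Euclidean algorithm to find gcd.
We find integers such that 25*x0 + 7*y0 = 1

Step 3: Scale the particular solution.
Multiply by 4/1 = 4:
s = 8, t = 28

Step 4: Verify.
25*(8) - 7*(28) = 4 = 4 ✓

s = 8, t = 28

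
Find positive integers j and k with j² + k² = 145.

We need to find integers j, k > 0 such that j² + k² = 145.
Trying j = 1: k² = 145 - 1² = 145 - 1 = 144
k = 12
Check: 1² + 12² = 1 + 144 = 145 ✓

145 = 1² + 12²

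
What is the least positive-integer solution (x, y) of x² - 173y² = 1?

We seek the smallest positive integers (x, y) with x² - 173y² = 1, i.e., x² = 173y² + 1.
Try successive y values:
y = 1: x² = 173·1² + 1 = 174, not a perfect square
y = 2: x² = 173·2² + 1 = 693, not a perfect square
y = 3: x² = 173·3² + 1 = 1558, not a perfect square
... continuing the search (or via continued fractions) ...
y = 190060: x² = 173·190060² + 1 = 6249245022801, x = 2499849 ✓

Verify: 2499849² - 173·190060² = 6249245022801 - 6249245022800 = 1 ✓

x = 2499849, y = 190060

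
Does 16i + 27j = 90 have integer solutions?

Step 1: Compute gcd(16, 27).
gcd(16, 27) = 1

Step 2: Check divisibility.
Does 1 divide 90? 90 = 1 x 90, so yes.

By the theorem on linear Diophantine equations, 16i + 27j = 90 has integer solutions if and only if gcd(16, 27) divides 90. Since 1 | 90, solutions exist.

Yes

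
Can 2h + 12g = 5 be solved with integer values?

Step 1: Compute gcd(2, 12).
gcd(2, 12) = 2

Step 2: Check divisibility.
Does 2 divide 5? 5 = 2 x 2 + 1, so no.

By the theorem on linear Diophantine equations, 2h + 12g = 5 has integer solutions if and only if gcd(2, 12) divides 5. Since 2 does not divide 5, no solutions exist.

No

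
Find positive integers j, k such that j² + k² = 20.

Search for j with 20 - j² a perfect square.
j = 2: 20 - 2² = 20 - 4 = 16 = 4² ✓
So j = 2, k = 4.

j = 2, k = 4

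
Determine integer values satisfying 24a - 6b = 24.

Step 1: Check solvability.
gcd(24, 6) = 6
Since 6 divides 24, solutions exist.

Step 2: Apply extended Euclidean algorithm to find gcd.
We find integers such that 24*x0 + 6*y0 = 6

Step 3: Scale the particular solution.
Multiply by 24/6 = 4:
a = 0, b = -4

Step 4: Verify.
24*(0) - 6*(-4) = 24 = 24 ✓

a = 0, b = -4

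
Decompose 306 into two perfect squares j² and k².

We need to find integers j, k > 0 such that j² + k² = 306.
Trying j = 9: k² = 306 - 9² = 306 - 81 = 225
k = 15
Check: 9² + 15² = 81 + 225 = 306 ✓

306 = 9² + 15²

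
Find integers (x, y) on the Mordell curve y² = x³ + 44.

Try small integer x values and check whether x³ + 44 is a perfect square.
x = 5: x³ + 44 = 5³ + 44 = 125 + 44 = 169
Is 169 a perfect square? 13² = 169 ✓
So (x, y) = (5, -13) is a solution.

x = 5, y = -13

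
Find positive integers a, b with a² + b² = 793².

We need a² + b² = 793² = 628849.
Trying: 775² + 168² = 600625 + 28224 = 628849 ✓

(775, 168, 793)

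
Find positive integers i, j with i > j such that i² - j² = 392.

Factor: i² - j² = (i+j)(i-j) = 392.
We need two factors of 392 with the same parity.
Use i+j = 196 and i-j = 2 (product 196·2 = 392).
Adding: 2i = 198, so i = 99.
Subtracting: 2j = 194, so j = 97.
Check: 99² - 97² = 9801 - 9409 = 392 ✓

i = 99, j = 97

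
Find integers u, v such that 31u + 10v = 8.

Step 1: Check solvability.
gcd(31, 10) = 1
Since 1 divides 8, solutions exist.

Step 2: Apply extended Euclidean algorithm to find gcd.
We find integers such that 31*x0 + 10*y0 = 1

Step 3: Scale the particular solution.
Multiply by 8/1 = 8:
u = 8, v = -24

Step 4: Verify.
31*(8) + 10*(-24) = 8 = 8 ✓

u = 8, v = -24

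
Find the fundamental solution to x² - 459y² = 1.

We seek the smallest positive integers (x, y) with x² - 459y² = 1, i.e., x² = 459y² + 1.
Try successive y values:
y = 1: x² = 459·1² + 1 = 460, not a perfect square
y = 2: x² = 459·2² + 1 = 1837, not a perfect square
y = 3: x² = 459·3² + 1 = 4132, not a perfect square
... continuing the search (or via continued fractions) ...
y = 23331: x² = 459·23331² + 1 = 249850022500, x = 499850 ✓

Verify: 499850² - 459·23331² = 249850022500 - 249850022499 = 1 ✓

x = 499850, y = 23331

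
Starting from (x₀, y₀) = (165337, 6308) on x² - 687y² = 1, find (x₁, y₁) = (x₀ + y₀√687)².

Solutions to x² - Dy² = 1 are generated by powers of (x₀ + y₀√D).
The next solution satisfies x₁ + y₁√687 = (x₀ + y₀√687)², giving:
x₁ = x₀² + 687y₀² = 165337² + 687·6308² = 27336323569 + 27336323568 = 54672647137
y₁ = 2x₀y₀ = 2·165337·6308 = 2085891592

Verify: 54672647137² - 687·2085891592² = 2989098344966914296769 - 2989098344966914296768 = 1 ✓

x = 54672647137, y = 2085891592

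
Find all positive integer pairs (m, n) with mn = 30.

The positive divisors of 30 are: 1, 2, 3, 5, 6, 10, 15, 30.
Each divisor d gives the pair (d, 30/d):
(1, 30), (2, 15), (3, 10), (5, 6), (6, 5), (10, 3), (15, 2), (30, 1)

(1, 30), (2, 15), (3, 10), (5, 6), (6, 5), (10, 3), (15, 2), (30, 1)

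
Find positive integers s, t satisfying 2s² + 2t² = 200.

Try small values of s and check whether (200 - 2s²)/2 is a perfect square.
s = 6: 2·6² = 72, so 2t² = 200 - 72 = 128, giving t² = 64, t = 8.
Check: 2·6² + 2·8² = 72 + 128 = 200 ✓

s = 6, t = 8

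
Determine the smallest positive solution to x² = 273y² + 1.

We seek the smallest positive integers (x, y) with x² - 273y² = 1, i.e., x² = 273y² + 1.
Try successive y values:
y = 1: x² = 273·1² + 1 = 274, not a perfect square
y = 2: x² = 273·2² + 1 = 1093, not a perfect square
y = 3: x² = 273·3² + 1 = 2458, not a perfect square
... continuing the search (or via continued fractions) ...
y = 44: x² = 273·44² + 1 = 528529, x = 727 ✓

Verify: 727² - 273·44² = 528529 - 528528 = 1 ✓

x = 727, y = 44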